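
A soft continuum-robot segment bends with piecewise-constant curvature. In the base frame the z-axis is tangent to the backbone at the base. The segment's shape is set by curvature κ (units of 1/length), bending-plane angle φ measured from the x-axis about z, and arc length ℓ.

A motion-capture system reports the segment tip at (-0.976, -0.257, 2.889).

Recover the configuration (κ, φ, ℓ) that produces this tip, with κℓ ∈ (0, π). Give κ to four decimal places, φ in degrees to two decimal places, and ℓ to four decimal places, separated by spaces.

ρ = √(x²+y²) = √(-0.976² + -0.257²) = 1.00927
φ = atan2(y, x) mod 360° = atan2(-0.257, -0.976) = 194.7522°
|p|² = ρ² + z² = 1.00927² + 2.889² = 9.36495
κ = 2ρ / |p|² = 2×1.00927 / 9.36495 = 0.21554
θ = 2·atan2(ρ, z) = 2·atan2(1.00927, 2.889) = 0.67219 rad
ℓ = θ/κ = 0.67219/0.21554 = 3.11860

0.2155 194.75 3.1186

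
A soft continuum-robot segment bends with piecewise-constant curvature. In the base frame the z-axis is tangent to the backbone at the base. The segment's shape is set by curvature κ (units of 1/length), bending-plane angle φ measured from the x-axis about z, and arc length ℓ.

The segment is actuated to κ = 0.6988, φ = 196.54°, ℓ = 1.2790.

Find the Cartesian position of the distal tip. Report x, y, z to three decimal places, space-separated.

-0.512 -0.152 1.115

θ = κ·ℓ = 0.6988 × 1.2790 = 0.89377 rad
ρ = (1 − cos θ)/κ = (1 − 0.62648)/0.6988 = 0.53451
z = sin θ / κ = 0.77944/0.6988 = 1.11539
x = ρ cos φ = 0.53451 × cos(196.54°) = -0.51240
y = ρ sin φ = 0.53451 × sin(196.54°) = -0.15217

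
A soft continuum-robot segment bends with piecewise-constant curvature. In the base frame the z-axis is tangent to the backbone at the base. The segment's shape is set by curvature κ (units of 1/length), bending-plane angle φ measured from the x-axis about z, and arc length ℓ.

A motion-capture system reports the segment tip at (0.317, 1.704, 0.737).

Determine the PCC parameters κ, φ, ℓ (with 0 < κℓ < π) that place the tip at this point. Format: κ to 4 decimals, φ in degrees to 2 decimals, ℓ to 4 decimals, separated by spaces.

ρ = √(x²+y²) = √(0.317² + 1.704²) = 1.73324
φ = atan2(y, x) mod 360° = atan2(1.704, 0.317) = 79.4616°
|p|² = ρ² + z² = 1.73324² + 0.737² = 3.54727
κ = 2ρ / |p|² = 2×1.73324 / 3.54727 = 0.97722
θ = 2·atan2(ρ, z) = 2·atan2(1.73324, 0.737) = 2.33748 rad
ℓ = θ/κ = 2.33748/0.97722 = 2.39197

0.9772 79.46 2.3920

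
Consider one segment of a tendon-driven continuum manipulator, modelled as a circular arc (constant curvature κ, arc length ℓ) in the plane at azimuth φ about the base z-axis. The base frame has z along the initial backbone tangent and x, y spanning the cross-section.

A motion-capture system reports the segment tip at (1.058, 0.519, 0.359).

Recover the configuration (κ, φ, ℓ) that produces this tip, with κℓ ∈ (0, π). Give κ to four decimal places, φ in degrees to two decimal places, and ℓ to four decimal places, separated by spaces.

1.5530 26.13 1.6421

ρ = √(x²+y²) = √(1.058² + 0.519²) = 1.17844
φ = atan2(y, x) mod 360° = atan2(0.519, 1.058) = 26.1302°
|p|² = ρ² + z² = 1.17844² + 0.359² = 1.51761
κ = 2ρ / |p|² = 2×1.17844 / 1.51761 = 1.55303
θ = 2·atan2(ρ, z) = 2·atan2(1.17844, 0.359) = 2.55018 rad
ℓ = θ/κ = 2.55018/1.55303 = 1.64207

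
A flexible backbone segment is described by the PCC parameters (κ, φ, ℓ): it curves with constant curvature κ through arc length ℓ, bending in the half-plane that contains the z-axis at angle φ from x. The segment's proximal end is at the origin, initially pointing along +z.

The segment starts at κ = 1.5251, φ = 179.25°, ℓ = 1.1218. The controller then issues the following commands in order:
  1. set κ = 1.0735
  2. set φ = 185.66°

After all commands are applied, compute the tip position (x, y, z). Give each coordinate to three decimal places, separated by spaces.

initial: κ=1.5251, φ=179.25°, ℓ=1.1218
cmd 1: set κ=1.0735 → (κ,φ,ℓ)=(1.0735,179.25°,1.1218) → tip=(-0.5976,0.0078,0.8697)
cmd 2: set φ=185.66° → (κ,φ,ℓ)=(1.0735,185.66°,1.1218) → tip=(-0.5948,-0.0589,0.8697)

-0.595 -0.059 0.870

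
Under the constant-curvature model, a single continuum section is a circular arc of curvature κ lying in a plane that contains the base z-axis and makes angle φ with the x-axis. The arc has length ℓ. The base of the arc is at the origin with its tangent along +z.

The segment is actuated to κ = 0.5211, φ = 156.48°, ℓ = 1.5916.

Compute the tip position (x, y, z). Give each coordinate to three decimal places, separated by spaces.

-0.571 0.249 1.415

θ = κ·ℓ = 0.5211 × 1.5916 = 0.82938 rad
ρ = (1 − cos θ)/κ = (1 − 0.67533)/0.5211 = 0.62305
z = sin θ / κ = 0.73751/0.5211 = 1.41530
x = ρ cos φ = 0.62305 × cos(156.48°) = -0.57128
y = ρ sin φ = 0.62305 × sin(156.48°) = 0.24864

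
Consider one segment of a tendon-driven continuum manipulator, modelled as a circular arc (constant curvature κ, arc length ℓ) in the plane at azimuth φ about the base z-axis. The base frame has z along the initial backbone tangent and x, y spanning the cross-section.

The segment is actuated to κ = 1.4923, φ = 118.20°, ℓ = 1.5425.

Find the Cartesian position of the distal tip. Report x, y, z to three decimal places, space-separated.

θ = κ·ℓ = 1.4923 × 1.5425 = 2.30187 rad
ρ = (1 − cos θ)/κ = (1 − -0.66767)/1.4923 = 1.11752
z = sin θ / κ = 0.74446/1.4923 = 0.49886
x = ρ cos φ = 1.11752 × cos(118.20°) = -0.52808
y = ρ sin φ = 1.11752 × sin(118.20°) = 0.98487

-0.528 0.985 0.499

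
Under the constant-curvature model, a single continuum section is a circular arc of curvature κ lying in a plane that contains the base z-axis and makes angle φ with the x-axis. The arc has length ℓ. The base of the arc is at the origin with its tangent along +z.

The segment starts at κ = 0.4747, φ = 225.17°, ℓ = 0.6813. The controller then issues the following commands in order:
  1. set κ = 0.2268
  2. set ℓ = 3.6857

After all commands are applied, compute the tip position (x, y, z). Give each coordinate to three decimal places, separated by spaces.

initial: κ=0.4747, φ=225.17°, ℓ=0.6813
cmd 1: set κ=0.2268 → (κ,φ,ℓ)=(0.2268,225.17°,0.6813) → tip=(-0.0370,-0.0373,0.6786)
cmd 2: set ℓ=3.6857 → (κ,φ,ℓ)=(0.2268,225.17°,3.6857) → tip=(-1.0243,-1.0304,3.2712)

-1.024 -1.030 3.271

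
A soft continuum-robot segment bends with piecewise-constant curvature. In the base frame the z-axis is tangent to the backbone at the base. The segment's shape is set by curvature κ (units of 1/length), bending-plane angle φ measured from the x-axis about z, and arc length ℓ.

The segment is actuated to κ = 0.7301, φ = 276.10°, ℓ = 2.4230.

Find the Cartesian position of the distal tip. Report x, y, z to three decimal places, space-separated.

0.174 -1.630 1.343

θ = κ·ℓ = 0.7301 × 2.4230 = 1.76903 rad
ρ = (1 − cos θ)/κ = (1 − -0.19694)/0.7301 = 1.63942
z = sin θ / κ = 0.98042/0.7301 = 1.34285
x = ρ cos φ = 1.63942 × cos(276.10°) = 0.17421
y = ρ sin φ = 1.63942 × sin(276.10°) = -1.63014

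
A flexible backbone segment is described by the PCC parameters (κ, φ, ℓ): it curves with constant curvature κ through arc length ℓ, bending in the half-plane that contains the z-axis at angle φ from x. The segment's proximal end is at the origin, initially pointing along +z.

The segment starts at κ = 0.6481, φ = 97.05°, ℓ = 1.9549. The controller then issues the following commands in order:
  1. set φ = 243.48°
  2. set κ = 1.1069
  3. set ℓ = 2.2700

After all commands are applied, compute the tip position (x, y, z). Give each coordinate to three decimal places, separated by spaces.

-0.730 -1.462 0.531

initial: κ=0.6481, φ=97.05°, ℓ=1.9549
cmd 1: set φ=243.48° → (κ,φ,ℓ)=(0.6481,243.48°,1.9549) → tip=(-0.4828,-0.9676,1.4723)
cmd 2: set κ=1.1069 → (κ,φ,ℓ)=(1.1069,243.48°,1.9549) → tip=(-0.6288,-1.2602,0.7491)
cmd 3: set ℓ=2.2700 → (κ,φ,ℓ)=(1.1069,243.48°,2.2700) → tip=(-0.7296,-1.4621,0.5315)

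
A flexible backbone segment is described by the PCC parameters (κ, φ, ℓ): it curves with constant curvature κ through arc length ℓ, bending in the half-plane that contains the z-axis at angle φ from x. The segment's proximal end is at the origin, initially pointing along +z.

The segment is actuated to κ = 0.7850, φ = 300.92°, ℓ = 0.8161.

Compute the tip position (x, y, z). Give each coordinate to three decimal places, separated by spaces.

0.130 -0.217 0.761

θ = κ·ℓ = 0.7850 × 0.8161 = 0.64064 rad
ρ = (1 − cos θ)/κ = (1 − 0.80171)/0.7850 = 0.25259
z = sin θ / κ = 0.59771/0.7850 = 0.76141
x = ρ cos φ = 0.25259 × cos(300.92°) = 0.12979
y = ρ sin φ = 0.25259 × sin(300.92°) = -0.21670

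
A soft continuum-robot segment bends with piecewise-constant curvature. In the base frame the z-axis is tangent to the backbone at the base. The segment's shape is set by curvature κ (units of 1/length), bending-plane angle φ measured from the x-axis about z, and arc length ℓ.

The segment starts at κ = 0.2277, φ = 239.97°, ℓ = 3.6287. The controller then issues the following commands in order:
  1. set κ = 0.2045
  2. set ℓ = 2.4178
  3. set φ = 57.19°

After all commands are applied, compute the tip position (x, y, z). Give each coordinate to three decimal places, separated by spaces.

0.317 0.492 2.320

initial: κ=0.2277, φ=239.97°, ℓ=3.6287
cmd 1: set κ=0.2045 → (κ,φ,ℓ)=(0.2045,239.97°,3.6287) → tip=(-0.6434,-1.1131,3.3047)
cmd 2: set ℓ=2.4178 → (κ,φ,ℓ)=(0.2045,239.97°,2.4178) → tip=(-0.2931,-0.5070,2.3205)
cmd 3: set φ=57.19° → (κ,φ,ℓ)=(0.2045,57.19°,2.4178) → tip=(0.3173,0.4922,2.3205)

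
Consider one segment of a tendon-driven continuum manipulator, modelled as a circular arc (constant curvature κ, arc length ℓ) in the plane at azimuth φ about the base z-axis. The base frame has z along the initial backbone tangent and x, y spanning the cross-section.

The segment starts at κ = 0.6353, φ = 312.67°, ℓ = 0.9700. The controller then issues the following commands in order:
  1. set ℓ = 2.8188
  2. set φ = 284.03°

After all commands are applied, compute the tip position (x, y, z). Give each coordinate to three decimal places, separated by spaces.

0.465 -1.860 1.536

initial: κ=0.6353, φ=312.67°, ℓ=0.9700
cmd 1: set ℓ=2.8188 → (κ,φ,ℓ)=(0.6353,312.67°,2.8188) → tip=(1.2997,-1.4099,1.5361)
cmd 2: set φ=284.03° → (κ,φ,ℓ)=(0.6353,284.03°,2.8188) → tip=(0.4649,-1.8603,1.5361)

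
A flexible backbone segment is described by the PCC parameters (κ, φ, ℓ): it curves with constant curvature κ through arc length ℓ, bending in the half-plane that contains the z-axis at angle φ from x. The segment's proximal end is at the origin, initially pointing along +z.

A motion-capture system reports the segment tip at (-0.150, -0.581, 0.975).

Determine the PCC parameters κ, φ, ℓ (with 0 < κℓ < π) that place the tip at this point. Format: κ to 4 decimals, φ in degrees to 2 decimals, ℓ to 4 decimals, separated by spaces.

ρ = √(x²+y²) = √(-0.150² + -0.581²) = 0.60005
φ = atan2(y, x) mod 360° = atan2(-0.581, -0.150) = 255.5237°
|p|² = ρ² + z² = 0.60005² + 0.975² = 1.31069
κ = 2ρ / |p|² = 2×0.60005 / 1.31069 = 0.91563
θ = 2·atan2(ρ, z) = 2·atan2(0.60005, 0.975) = 1.10339 rad
ℓ = θ/κ = 1.10339/0.91563 = 1.20506

0.9156 255.52 1.2051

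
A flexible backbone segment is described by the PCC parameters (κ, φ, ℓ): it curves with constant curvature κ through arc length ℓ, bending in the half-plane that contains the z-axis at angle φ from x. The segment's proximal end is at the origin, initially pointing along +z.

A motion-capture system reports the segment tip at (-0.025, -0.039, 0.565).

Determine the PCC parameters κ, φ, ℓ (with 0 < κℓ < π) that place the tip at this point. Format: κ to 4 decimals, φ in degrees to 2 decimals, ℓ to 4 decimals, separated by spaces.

0.2883 237.34 0.5675

ρ = √(x²+y²) = √(-0.025² + -0.039²) = 0.04632
φ = atan2(y, x) mod 360° = atan2(-0.039, -0.025) = 237.3391°
|p|² = ρ² + z² = 0.04632² + 0.565² = 0.32137
κ = 2ρ / |p|² = 2×0.04632 / 0.32137 = 0.28830
θ = 2·atan2(ρ, z) = 2·atan2(0.04632, 0.565) = 0.16362 rad
ℓ = θ/κ = 0.16362/0.28830 = 0.56753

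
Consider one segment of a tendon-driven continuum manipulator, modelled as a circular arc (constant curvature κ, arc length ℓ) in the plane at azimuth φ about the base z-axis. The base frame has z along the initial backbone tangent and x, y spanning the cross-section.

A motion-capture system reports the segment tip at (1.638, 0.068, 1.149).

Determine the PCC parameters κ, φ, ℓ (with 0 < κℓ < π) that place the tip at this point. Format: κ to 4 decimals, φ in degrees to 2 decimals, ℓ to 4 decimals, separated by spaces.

ρ = √(x²+y²) = √(1.638² + 0.068²) = 1.63941
φ = atan2(y, x) mod 360° = atan2(0.068, 1.638) = 2.3772°
|p|² = ρ² + z² = 1.63941² + 1.149² = 4.00787
κ = 2ρ / |p|² = 2×1.63941 / 4.00787 = 0.81810
θ = 2·atan2(ρ, z) = 2·atan2(1.63941, 1.149) = 1.91898 rad
ℓ = θ/κ = 1.91898/0.81810 = 2.34567

0.8181 2.38 2.3457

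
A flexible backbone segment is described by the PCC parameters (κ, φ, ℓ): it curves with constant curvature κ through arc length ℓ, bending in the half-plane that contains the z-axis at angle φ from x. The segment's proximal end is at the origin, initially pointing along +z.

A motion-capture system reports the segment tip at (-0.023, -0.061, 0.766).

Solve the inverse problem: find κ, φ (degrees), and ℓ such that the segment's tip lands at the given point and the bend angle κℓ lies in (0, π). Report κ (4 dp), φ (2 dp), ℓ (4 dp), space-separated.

ρ = √(x²+y²) = √(-0.023² + -0.061²) = 0.06519
φ = atan2(y, x) mod 360° = atan2(-0.061, -0.023) = 249.3411°
|p|² = ρ² + z² = 0.06519² + 0.766² = 0.59101
κ = 2ρ / |p|² = 2×0.06519 / 0.59101 = 0.22061
θ = 2·atan2(ρ, z) = 2·atan2(0.06519, 0.766) = 0.16980 rad
ℓ = θ/κ = 0.16980/0.22061 = 0.76969

0.2206 249.34 0.7697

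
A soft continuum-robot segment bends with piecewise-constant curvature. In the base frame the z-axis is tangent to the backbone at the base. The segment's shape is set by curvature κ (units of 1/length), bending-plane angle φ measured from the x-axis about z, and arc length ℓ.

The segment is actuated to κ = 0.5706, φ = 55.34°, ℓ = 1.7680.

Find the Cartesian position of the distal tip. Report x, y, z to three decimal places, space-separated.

0.466 0.673 1.483

θ = κ·ℓ = 0.5706 × 1.7680 = 1.00882 rad
ρ = (1 − cos θ)/κ = (1 − 0.53286)/0.5706 = 0.81868
z = sin θ / κ = 0.84620/0.5706 = 1.48301
x = ρ cos φ = 0.81868 × cos(55.34°) = 0.46559
y = ρ sin φ = 0.81868 × sin(55.34°) = 0.67340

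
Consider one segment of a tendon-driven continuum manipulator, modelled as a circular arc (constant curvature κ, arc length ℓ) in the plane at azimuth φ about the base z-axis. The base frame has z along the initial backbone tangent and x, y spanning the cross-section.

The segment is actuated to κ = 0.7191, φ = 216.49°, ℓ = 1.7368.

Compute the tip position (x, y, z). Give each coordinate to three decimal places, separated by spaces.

-0.764 -0.565 1.319

θ = κ·ℓ = 0.7191 × 1.7368 = 1.24893 rad
ρ = (1 − cos θ)/κ = (1 − 0.31633)/0.7191 = 0.95072
z = sin θ / κ = 0.94865/0.7191 = 1.31922
x = ρ cos φ = 0.95072 × cos(216.49°) = -0.76434
y = ρ sin φ = 0.95072 × sin(216.49°) = -0.56538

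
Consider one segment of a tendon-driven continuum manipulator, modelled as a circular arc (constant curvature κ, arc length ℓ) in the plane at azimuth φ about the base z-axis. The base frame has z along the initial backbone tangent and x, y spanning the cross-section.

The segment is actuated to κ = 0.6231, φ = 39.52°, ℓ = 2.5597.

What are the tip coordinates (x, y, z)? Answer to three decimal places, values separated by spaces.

θ = κ·ℓ = 0.6231 × 2.5597 = 1.59495 rad
ρ = (1 − cos θ)/κ = (1 − -0.02415)/0.6231 = 1.64364
z = sin θ / κ = 0.99971/0.6231 = 1.60441
x = ρ cos φ = 1.64364 × cos(39.52°) = 1.26791
y = ρ sin φ = 1.64364 × sin(39.52°) = 1.04592

1.268 1.046 1.604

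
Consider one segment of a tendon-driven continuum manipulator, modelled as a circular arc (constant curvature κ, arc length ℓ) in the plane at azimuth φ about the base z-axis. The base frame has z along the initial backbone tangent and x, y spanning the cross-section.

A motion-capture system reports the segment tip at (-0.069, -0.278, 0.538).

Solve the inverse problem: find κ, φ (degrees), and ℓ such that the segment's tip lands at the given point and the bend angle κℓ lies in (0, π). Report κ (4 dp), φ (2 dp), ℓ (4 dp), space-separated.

1.5421 256.06 0.6345

ρ = √(x²+y²) = √(-0.069² + -0.278²) = 0.28643
φ = atan2(y, x) mod 360° = atan2(-0.278, -0.069) = 256.0608°
|p|² = ρ² + z² = 0.28643² + 0.538² = 0.37149
κ = 2ρ / |p|² = 2×0.28643 / 0.37149 = 1.54209
θ = 2·atan2(ρ, z) = 2·atan2(0.28643, 0.538) = 0.97847 rad
ℓ = θ/κ = 0.97847/1.54209 = 0.63451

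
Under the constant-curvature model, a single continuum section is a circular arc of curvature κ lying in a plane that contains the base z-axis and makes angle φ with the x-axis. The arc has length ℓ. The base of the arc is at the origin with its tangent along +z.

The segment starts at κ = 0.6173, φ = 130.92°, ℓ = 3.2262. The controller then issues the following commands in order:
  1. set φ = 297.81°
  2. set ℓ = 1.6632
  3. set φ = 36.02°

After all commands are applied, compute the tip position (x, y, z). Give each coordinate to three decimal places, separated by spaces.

initial: κ=0.6173, φ=130.92°, ℓ=3.2262
cmd 1: set φ=297.81° → (κ,φ,ℓ)=(0.6173,297.81°,3.2262) → tip=(1.0645,-2.0181,1.4787)
cmd 2: set ℓ=1.6632 → (κ,φ,ℓ)=(0.6173,297.81°,1.6632) → tip=(0.3645,-0.6911,1.3860)
cmd 3: set φ=36.02° → (κ,φ,ℓ)=(0.6173,36.02°,1.6632) → tip=(0.6320,0.4595,1.3860)

0.632 0.460 1.386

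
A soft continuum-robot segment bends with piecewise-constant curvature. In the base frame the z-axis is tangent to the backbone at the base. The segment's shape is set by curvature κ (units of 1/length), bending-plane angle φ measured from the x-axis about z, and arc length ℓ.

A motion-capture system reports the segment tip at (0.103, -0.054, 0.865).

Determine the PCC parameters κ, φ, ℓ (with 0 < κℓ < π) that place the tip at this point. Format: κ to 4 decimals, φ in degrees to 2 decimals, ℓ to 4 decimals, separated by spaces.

ρ = √(x²+y²) = √(0.103² + -0.054²) = 0.11630
φ = atan2(y, x) mod 360° = atan2(-0.054, 0.103) = 332.3332°
|p|² = ρ² + z² = 0.11630² + 0.865² = 0.76175
κ = 2ρ / |p|² = 2×0.11630 / 0.76175 = 0.30534
θ = 2·atan2(ρ, z) = 2·atan2(0.11630, 0.865) = 0.26729 rad
ℓ = θ/κ = 0.26729/0.30534 = 0.87539

0.3053 332.33 0.8754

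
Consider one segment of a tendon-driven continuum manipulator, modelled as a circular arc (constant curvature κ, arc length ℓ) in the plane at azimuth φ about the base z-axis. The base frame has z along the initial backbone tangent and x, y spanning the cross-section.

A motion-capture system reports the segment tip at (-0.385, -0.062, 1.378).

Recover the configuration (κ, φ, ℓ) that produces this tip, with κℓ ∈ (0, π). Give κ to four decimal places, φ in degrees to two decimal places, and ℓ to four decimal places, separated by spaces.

0.3803 189.15 1.4504

ρ = √(x²+y²) = √(-0.385² + -0.062²) = 0.38996
φ = atan2(y, x) mod 360° = atan2(-0.062, -0.385) = 189.1483°
|p|² = ρ² + z² = 0.38996² + 1.378² = 2.05095
κ = 2ρ / |p|² = 2×0.38996 / 2.05095 = 0.38027
θ = 2·atan2(ρ, z) = 2·atan2(0.38996, 1.378) = 0.55156 rad
ℓ = θ/κ = 0.55156/0.38027 = 1.45043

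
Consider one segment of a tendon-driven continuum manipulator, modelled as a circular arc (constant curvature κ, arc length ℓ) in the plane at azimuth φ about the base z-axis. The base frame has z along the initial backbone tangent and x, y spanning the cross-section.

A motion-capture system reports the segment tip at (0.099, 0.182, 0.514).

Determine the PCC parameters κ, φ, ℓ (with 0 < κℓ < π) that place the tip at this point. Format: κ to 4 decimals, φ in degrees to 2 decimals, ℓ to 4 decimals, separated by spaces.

1.3492 61.46 0.5680

ρ = √(x²+y²) = √(0.099² + 0.182²) = 0.20718
φ = atan2(y, x) mod 360° = atan2(0.182, 0.099) = 61.4558°
|p|² = ρ² + z² = 0.20718² + 0.514² = 0.30712
κ = 2ρ / |p|² = 2×0.20718 / 0.30712 = 1.34920
θ = 2·atan2(ρ, z) = 2·atan2(0.20718, 0.514) = 0.76632 rad
ℓ = θ/κ = 0.76632/1.34920 = 0.56798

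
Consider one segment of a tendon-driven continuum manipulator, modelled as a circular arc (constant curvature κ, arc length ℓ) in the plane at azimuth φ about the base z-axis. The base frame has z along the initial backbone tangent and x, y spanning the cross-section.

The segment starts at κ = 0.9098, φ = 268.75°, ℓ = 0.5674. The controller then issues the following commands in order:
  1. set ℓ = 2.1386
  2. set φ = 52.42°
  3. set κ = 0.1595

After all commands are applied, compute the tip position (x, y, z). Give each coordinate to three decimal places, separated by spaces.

initial: κ=0.9098, φ=268.75°, ℓ=0.5674
cmd 1: set ℓ=2.1386 → (κ,φ,ℓ)=(0.9098,268.75°,2.1386) → tip=(-0.0328,-1.5013,1.0228)
cmd 2: set φ=52.42° → (κ,φ,ℓ)=(0.9098,52.42°,2.1386) → tip=(0.9158,1.1900,1.0228)
cmd 3: set κ=0.1595 → (κ,φ,ℓ)=(0.1595,52.42°,2.1386) → tip=(0.2203,0.2863,2.0974)

0.220 0.286 2.097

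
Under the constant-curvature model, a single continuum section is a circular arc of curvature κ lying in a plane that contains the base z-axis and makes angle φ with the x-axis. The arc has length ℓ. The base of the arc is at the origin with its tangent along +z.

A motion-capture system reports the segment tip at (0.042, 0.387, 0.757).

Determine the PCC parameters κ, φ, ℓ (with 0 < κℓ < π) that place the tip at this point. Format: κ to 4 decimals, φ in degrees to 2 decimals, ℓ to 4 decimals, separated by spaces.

ρ = √(x²+y²) = √(0.042² + 0.387²) = 0.38927
φ = atan2(y, x) mod 360° = atan2(0.387, 0.042) = 83.8061°
|p|² = ρ² + z² = 0.38927² + 0.757² = 0.72458
κ = 2ρ / |p|² = 2×0.38927 / 0.72458 = 1.07447
θ = 2·atan2(ρ, z) = 2·atan2(0.38927, 0.757) = 0.94993 rad
ℓ = θ/κ = 0.94993/1.07447 = 0.88409

1.0745 83.81 0.8841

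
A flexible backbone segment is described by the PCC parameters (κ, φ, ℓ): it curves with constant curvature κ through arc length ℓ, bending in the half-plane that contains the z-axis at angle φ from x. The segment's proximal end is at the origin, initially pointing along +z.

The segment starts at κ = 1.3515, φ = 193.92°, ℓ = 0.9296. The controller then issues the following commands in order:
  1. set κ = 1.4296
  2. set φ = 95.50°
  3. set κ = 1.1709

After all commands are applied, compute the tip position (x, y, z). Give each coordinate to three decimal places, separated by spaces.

-0.044 0.456 0.757

initial: κ=1.3515, φ=193.92°, ℓ=0.9296
cmd 1: set κ=1.4296 → (κ,φ,ℓ)=(1.4296,193.92°,0.9296) → tip=(-0.5164,-0.1280,0.6791)
cmd 2: set φ=95.50° → (κ,φ,ℓ)=(1.4296,95.50°,0.9296) → tip=(-0.0510,0.5295,0.6791)
cmd 3: set κ=1.1709 → (κ,φ,ℓ)=(1.1709,95.50°,0.9296) → tip=(-0.0439,0.4558,0.7566)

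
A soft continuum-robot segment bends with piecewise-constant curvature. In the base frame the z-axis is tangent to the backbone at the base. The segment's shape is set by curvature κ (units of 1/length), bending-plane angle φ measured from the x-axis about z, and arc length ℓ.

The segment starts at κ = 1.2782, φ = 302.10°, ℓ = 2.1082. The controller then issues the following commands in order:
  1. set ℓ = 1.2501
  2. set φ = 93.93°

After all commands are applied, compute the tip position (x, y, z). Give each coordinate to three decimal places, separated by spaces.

initial: κ=1.2782, φ=302.10°, ℓ=2.1082
cmd 1: set ℓ=1.2501 → (κ,φ,ℓ)=(1.2782,302.10°,1.2501) → tip=(0.4270,-0.6807,0.7821)
cmd 2: set φ=93.93° → (κ,φ,ℓ)=(1.2782,93.93°,1.2501) → tip=(-0.0551,0.8016,0.7821)

-0.055 0.802 0.782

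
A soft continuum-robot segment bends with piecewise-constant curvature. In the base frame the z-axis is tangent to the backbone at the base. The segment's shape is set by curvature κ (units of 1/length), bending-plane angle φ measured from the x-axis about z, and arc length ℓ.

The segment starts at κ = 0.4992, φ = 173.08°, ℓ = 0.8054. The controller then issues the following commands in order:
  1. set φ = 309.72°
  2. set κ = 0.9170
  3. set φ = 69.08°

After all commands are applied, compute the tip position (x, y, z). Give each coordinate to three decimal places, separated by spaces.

0.101 0.265 0.734

initial: κ=0.4992, φ=173.08°, ℓ=0.8054
cmd 1: set φ=309.72° → (κ,φ,ℓ)=(0.4992,309.72°,0.8054) → tip=(0.1021,-0.1229,0.7839)
cmd 2: set κ=0.9170 → (κ,φ,ℓ)=(0.9170,309.72°,0.8054) → tip=(0.1816,-0.2186,0.7342)
cmd 3: set φ=69.08° → (κ,φ,ℓ)=(0.9170,69.08°,0.8054) → tip=(0.1015,0.2654,0.7342)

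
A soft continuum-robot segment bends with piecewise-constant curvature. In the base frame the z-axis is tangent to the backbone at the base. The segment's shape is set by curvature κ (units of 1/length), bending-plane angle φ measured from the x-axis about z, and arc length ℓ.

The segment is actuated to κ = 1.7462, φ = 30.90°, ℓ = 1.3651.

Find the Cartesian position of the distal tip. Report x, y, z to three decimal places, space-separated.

0.848 0.508 0.394

θ = κ·ℓ = 1.7462 × 1.3651 = 2.38374 rad
ρ = (1 − cos θ)/κ = (1 − -0.72631)/1.7462 = 0.98861
z = sin θ / κ = 0.68737/1.7462 = 0.39363
x = ρ cos φ = 0.98861 × cos(30.90°) = 0.84829
y = ρ sin φ = 0.98861 × sin(30.90°) = 0.50769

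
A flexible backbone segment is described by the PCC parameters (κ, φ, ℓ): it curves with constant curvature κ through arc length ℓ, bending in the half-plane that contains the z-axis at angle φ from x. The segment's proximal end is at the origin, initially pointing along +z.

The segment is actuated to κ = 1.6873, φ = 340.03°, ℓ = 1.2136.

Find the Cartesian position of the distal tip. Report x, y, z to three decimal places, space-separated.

θ = κ·ℓ = 1.6873 × 1.2136 = 2.04771 rad
ρ = (1 − cos θ)/κ = (1 − -0.45904)/1.6873 = 0.86472
z = sin θ / κ = 0.88842/1.6873 = 0.52653
x = ρ cos φ = 0.86472 × cos(340.03°) = 0.81272
y = ρ sin φ = 0.86472 × sin(340.03°) = -0.29533

0.813 -0.295 0.527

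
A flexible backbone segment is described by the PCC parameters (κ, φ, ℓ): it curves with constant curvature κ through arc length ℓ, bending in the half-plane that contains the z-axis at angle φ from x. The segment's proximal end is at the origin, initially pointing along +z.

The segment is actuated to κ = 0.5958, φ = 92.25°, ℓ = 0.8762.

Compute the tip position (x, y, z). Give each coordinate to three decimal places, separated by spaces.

θ = κ·ℓ = 0.5958 × 0.8762 = 0.52204 rad
ρ = (1 − cos θ)/κ = (1 − 0.86680)/0.5958 = 0.22356
z = sin θ / κ = 0.49865/0.5958 = 0.83694
x = ρ cos φ = 0.22356 × cos(92.25°) = -0.00878
y = ρ sin φ = 0.22356 × sin(92.25°) = 0.22339

-0.009 0.223 0.837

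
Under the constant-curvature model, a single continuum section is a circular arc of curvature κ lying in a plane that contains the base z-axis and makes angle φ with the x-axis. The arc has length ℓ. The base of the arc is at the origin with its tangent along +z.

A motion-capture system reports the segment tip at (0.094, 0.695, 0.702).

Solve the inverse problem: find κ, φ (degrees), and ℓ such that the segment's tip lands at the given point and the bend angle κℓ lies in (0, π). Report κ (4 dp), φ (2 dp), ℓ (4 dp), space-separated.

1.4245 82.30 1.1020

ρ = √(x²+y²) = √(0.094² + 0.695²) = 0.70133
φ = atan2(y, x) mod 360° = atan2(0.695, 0.094) = 82.2974°
|p|² = ρ² + z² = 0.70133² + 0.702² = 0.98466
κ = 2ρ / |p|² = 2×0.70133 / 0.98466 = 1.42450
θ = 2·atan2(ρ, z) = 2·atan2(0.70133, 0.702) = 1.56984 rad
ℓ = θ/κ = 1.56984/1.42450 = 1.10203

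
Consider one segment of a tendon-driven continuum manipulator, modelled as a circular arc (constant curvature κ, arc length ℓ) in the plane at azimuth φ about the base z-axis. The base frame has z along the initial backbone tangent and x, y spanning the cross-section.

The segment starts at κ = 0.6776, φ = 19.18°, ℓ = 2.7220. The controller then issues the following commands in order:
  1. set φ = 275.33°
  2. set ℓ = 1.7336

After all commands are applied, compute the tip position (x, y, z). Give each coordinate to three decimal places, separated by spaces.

initial: κ=0.6776, φ=19.18°, ℓ=2.7220
cmd 1: set φ=275.33° → (κ,φ,ℓ)=(0.6776,275.33°,2.7220) → tip=(0.1741,-1.8665,1.4209)
cmd 2: set ℓ=1.7336 → (κ,φ,ℓ)=(0.6776,275.33°,1.7336) → tip=(0.0842,-0.9025,1.3615)

0.084 -0.902 1.362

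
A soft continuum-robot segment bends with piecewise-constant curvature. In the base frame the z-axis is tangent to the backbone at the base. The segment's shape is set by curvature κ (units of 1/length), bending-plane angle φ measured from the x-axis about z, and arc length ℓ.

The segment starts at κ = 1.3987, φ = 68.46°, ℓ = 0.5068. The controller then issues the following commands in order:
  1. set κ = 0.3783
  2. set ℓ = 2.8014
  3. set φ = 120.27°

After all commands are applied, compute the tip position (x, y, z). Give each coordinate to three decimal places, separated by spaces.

initial: κ=1.3987, φ=68.46°, ℓ=0.5068
cmd 1: set κ=0.3783 → (κ,φ,ℓ)=(0.3783,68.46°,0.5068) → tip=(0.0178,0.0451,0.5037)
cmd 2: set ℓ=2.8014 → (κ,φ,ℓ)=(0.3783,68.46°,2.8014) → tip=(0.4959,1.2563,2.3057)
cmd 3: set φ=120.27° → (κ,φ,ℓ)=(0.3783,120.27°,2.8014) → tip=(-0.6808,1.1664,2.3057)

-0.681 1.166 2.306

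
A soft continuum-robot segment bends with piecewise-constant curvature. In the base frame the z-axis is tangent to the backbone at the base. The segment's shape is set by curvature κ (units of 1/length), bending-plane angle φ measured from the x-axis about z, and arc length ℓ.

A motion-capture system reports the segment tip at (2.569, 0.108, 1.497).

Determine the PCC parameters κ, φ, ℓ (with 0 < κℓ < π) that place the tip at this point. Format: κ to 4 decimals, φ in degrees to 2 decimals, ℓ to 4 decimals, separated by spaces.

0.5809 2.41 3.5928

ρ = √(x²+y²) = √(2.569² + 0.108²) = 2.57127
φ = atan2(y, x) mod 360° = atan2(0.108, 2.569) = 2.4073°
|p|² = ρ² + z² = 2.57127² + 1.497² = 8.85243
κ = 2ρ / |p|² = 2×2.57127 / 8.85243 = 0.58092
θ = 2·atan2(ρ, z) = 2·atan2(2.57127, 1.497) = 2.08713 rad
ℓ = θ/κ = 2.08713/0.58092 = 3.59282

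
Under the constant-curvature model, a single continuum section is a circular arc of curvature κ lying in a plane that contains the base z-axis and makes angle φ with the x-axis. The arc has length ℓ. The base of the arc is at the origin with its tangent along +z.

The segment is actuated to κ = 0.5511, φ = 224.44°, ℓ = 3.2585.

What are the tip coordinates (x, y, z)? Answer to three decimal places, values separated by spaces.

-1.585 -1.554 1.769

θ = κ·ℓ = 0.5511 × 3.2585 = 1.79576 rad
ρ = (1 − cos θ)/κ = (1 − -0.22307)/0.5511 = 2.21933
z = sin θ / κ = 0.97480/0.5511 = 1.76883
x = ρ cos φ = 2.21933 × cos(224.44°) = -1.58456
y = ρ sin φ = 2.21933 × sin(224.44°) = -1.55389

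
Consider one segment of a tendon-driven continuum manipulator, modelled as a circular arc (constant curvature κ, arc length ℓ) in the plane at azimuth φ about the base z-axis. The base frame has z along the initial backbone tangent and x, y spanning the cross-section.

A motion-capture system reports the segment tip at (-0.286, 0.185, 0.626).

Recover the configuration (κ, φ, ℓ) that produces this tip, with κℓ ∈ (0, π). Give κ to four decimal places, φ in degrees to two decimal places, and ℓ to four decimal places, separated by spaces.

1.3413 147.10 0.7430

ρ = √(x²+y²) = √(-0.286² + 0.185²) = 0.34062
φ = atan2(y, x) mod 360° = atan2(0.185, -0.286) = 147.1031°
|p|² = ρ² + z² = 0.34062² + 0.626² = 0.50790
κ = 2ρ / |p|² = 2×0.34062 / 0.50790 = 1.34129
θ = 2·atan2(ρ, z) = 2·atan2(0.34062, 0.626) = 0.99663 rad
ℓ = θ/κ = 0.99663/1.34129 = 0.74304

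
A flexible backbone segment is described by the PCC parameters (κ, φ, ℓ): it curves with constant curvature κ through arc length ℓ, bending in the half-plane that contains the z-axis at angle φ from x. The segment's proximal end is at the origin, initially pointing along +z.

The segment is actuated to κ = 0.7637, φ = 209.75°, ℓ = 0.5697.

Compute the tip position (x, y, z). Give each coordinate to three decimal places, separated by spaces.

-0.106 -0.061 0.552

θ = κ·ℓ = 0.7637 × 0.5697 = 0.43508 rad
ρ = (1 − cos θ)/κ = (1 − 0.90684)/0.7637 = 0.12199
z = sin θ / κ = 0.42148/0.7637 = 0.55190
x = ρ cos φ = 0.12199 × cos(209.75°) = -0.10591
y = ρ sin φ = 0.12199 × sin(209.75°) = -0.06053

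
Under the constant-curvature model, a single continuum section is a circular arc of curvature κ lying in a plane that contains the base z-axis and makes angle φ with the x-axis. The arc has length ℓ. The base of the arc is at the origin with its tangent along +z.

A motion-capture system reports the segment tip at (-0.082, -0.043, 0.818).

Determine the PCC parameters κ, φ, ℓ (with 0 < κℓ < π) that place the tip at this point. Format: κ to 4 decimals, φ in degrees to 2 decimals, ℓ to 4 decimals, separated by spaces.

0.2733 207.67 0.8250

ρ = √(x²+y²) = √(-0.082² + -0.043²) = 0.09259
φ = atan2(y, x) mod 360° = atan2(-0.043, -0.082) = 207.6721°
|p|² = ρ² + z² = 0.09259² + 0.818² = 0.67770
κ = 2ρ / |p|² = 2×0.09259 / 0.67770 = 0.27325
θ = 2·atan2(ρ, z) = 2·atan2(0.09259, 0.818) = 0.22542 rad
ℓ = θ/κ = 0.22542/0.27325 = 0.82497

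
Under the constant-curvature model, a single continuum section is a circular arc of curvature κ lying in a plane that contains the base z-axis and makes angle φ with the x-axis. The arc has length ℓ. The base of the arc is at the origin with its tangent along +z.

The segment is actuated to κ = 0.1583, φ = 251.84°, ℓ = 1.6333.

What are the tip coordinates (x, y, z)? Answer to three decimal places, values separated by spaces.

θ = κ·ℓ = 0.1583 × 1.6333 = 0.25855 rad
ρ = (1 − cos θ)/κ = (1 − 0.96676)/0.1583 = 0.20997
z = sin θ / κ = 0.25568/0.1583 = 1.61516
x = ρ cos φ = 0.20997 × cos(251.84°) = -0.06544
y = ρ sin φ = 0.20997 × sin(251.84°) = -0.19951

-0.065 -0.200 1.615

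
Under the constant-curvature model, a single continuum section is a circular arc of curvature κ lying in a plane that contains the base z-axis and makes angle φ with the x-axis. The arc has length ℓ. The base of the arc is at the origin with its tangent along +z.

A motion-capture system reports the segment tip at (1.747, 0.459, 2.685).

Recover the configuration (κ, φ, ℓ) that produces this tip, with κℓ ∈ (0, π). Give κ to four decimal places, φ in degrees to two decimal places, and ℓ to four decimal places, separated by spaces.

0.3450 14.72 3.4332

ρ = √(x²+y²) = √(1.747² + 0.459²) = 1.80629
φ = atan2(y, x) mod 360° = atan2(0.459, 1.747) = 14.7210°
|p|² = ρ² + z² = 1.80629² + 2.685² = 10.47192
κ = 2ρ / |p|² = 2×1.80629 / 10.47192 = 0.34498
θ = 2·atan2(ρ, z) = 2·atan2(1.80629, 2.685) = 1.18438 rad
ℓ = θ/κ = 1.18438/0.34498 = 3.43321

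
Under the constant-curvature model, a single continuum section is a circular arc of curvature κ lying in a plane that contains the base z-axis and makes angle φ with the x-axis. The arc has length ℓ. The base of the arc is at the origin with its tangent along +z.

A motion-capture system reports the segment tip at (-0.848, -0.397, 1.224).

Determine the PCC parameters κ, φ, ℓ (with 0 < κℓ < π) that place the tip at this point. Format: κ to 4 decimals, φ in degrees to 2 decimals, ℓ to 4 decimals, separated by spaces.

ρ = √(x²+y²) = √(-0.848² + -0.397²) = 0.93633
φ = atan2(y, x) mod 360° = atan2(-0.397, -0.848) = 205.0871°
|p|² = ρ² + z² = 0.93633² + 1.224² = 2.37489
κ = 2ρ / |p|² = 2×0.93633 / 2.37489 = 0.78852
θ = 2·atan2(ρ, z) = 2·atan2(0.93633, 1.224) = 1.30603 rad
ℓ = θ/κ = 1.30603/0.78852 = 1.65630

0.7885 205.09 1.6563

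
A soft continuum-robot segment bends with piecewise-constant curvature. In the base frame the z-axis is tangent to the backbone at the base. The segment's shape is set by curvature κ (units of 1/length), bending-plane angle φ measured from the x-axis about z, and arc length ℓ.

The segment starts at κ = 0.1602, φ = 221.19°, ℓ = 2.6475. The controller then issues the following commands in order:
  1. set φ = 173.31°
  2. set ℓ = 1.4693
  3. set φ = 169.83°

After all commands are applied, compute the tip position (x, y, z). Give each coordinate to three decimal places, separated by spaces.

-0.169 0.030 1.456

initial: κ=0.1602, φ=221.19°, ℓ=2.6475
cmd 1: set φ=173.31° → (κ,φ,ℓ)=(0.1602,173.31°,2.6475) → tip=(-0.5493,0.0644,2.5688)
cmd 2: set ℓ=1.4693 → (κ,φ,ℓ)=(0.1602,173.31°,1.4693) → tip=(-0.1710,0.0201,1.4558)
cmd 3: set φ=169.83° → (κ,φ,ℓ)=(0.1602,169.83°,1.4693) → tip=(-0.1694,0.0304,1.4558)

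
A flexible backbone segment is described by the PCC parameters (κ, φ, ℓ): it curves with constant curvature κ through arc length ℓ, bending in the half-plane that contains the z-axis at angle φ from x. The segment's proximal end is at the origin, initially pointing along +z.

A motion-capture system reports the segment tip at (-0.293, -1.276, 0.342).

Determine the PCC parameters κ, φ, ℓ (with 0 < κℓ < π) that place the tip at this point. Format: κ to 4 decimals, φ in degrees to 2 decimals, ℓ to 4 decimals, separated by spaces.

ρ = √(x²+y²) = √(-0.293² + -1.276²) = 1.30921
φ = atan2(y, x) mod 360° = atan2(-1.276, -0.293) = 257.0677°
|p|² = ρ² + z² = 1.30921² + 0.342² = 1.83099
κ = 2ρ / |p|² = 2×1.30921 / 1.83099 = 1.43006
θ = 2·atan2(ρ, z) = 2·atan2(1.30921, 0.342) = 2.63056 rad
ℓ = θ/κ = 2.63056/1.43006 = 1.83948

1.4301 257.07 1.8395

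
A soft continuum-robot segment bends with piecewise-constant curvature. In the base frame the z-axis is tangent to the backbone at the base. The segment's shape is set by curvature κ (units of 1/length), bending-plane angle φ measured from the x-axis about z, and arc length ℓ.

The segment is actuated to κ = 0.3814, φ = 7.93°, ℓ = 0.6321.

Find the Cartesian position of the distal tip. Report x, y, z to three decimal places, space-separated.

0.075 0.010 0.626

θ = κ·ℓ = 0.3814 × 0.6321 = 0.24108 rad
ρ = (1 − cos θ)/κ = (1 − 0.97108)/0.3814 = 0.07583
z = sin θ / κ = 0.23875/0.3814 = 0.62599
x = ρ cos φ = 0.07583 × cos(7.93°) = 0.07510
y = ρ sin φ = 0.07583 × sin(7.93°) = 0.01046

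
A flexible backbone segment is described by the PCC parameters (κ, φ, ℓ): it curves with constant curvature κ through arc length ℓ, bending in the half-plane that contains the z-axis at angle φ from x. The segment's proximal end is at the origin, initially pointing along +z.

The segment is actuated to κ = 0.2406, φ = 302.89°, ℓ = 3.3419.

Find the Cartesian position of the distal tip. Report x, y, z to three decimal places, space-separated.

0.691 -1.069 2.993

θ = κ·ℓ = 0.2406 × 3.3419 = 0.80406 rad
ρ = (1 − cos θ)/κ = (1 − 0.69379)/0.2406 = 1.27270
z = sin θ / κ = 0.72018/0.2406 = 2.99327
x = ρ cos φ = 1.27270 × cos(302.89°) = 0.69111
y = ρ sin φ = 1.27270 × sin(302.89°) = -1.06871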